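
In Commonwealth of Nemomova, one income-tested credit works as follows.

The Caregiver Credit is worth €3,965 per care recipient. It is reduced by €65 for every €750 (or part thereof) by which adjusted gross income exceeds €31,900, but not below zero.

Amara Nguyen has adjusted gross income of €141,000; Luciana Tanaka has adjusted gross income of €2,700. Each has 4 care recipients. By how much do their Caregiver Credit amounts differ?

€9,490

Amara (€141,000): Caregiver Credit: base = 4 × €3,965 = €15,860. income exceeds €31,900 by €109,100, which is 146 full-or-partial €750 increments; reduction = 146 × €65 = €9,490, leaving €6,370.
Luciana (€2,700): Caregiver Credit: base = 4 × €3,965 = €15,860. €2,700 is at or below the €31,900 threshold, so the full €15,860 applies.
Difference: |€6,370 − €15,860| = €9,490.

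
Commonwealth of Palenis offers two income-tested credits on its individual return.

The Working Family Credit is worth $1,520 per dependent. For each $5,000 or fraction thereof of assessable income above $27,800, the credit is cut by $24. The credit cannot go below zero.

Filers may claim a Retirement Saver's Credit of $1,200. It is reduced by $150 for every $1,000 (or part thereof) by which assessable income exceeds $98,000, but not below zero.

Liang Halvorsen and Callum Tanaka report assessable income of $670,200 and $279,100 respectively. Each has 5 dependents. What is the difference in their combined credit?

Liang ($670,200): Working Family Credit: base = 5 × $1,520 = $7,600. income exceeds $27,800 by $642,400, which is 129 full-or-partial $5,000 increments; reduction = 129 × $24 = $3,096, leaving $4,504. Retirement Saver's Credit: income exceeds $98,000 by $572,200 → 573 increments × $150 = $85,950 ≥ base, so the credit is $0. total $4,504 + $0 = $4,504
Callum ($279,100): Working Family Credit: base = 5 × $1,520 = $7,600. income exceeds $27,800 by $251,300, which is 51 full-or-partial $5,000 increments; reduction = 51 × $24 = $1,224, leaving $6,376. Retirement Saver's Credit: income exceeds $98,000 by $181,100 → 182 increments × $150 = $27,300 ≥ base, so the credit is $0. total $6,376 + $0 = $6,376
Difference: |$4,504 − $6,376| = $1,872.

$1,872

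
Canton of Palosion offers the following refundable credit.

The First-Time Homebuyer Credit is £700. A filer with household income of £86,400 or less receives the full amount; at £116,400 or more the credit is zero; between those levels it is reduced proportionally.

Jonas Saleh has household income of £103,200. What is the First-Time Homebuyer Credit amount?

£308

First-Time Homebuyer Credit: £103,200 is £16,800 into a £30,000 phase-out range, leaving 13,200/30,000 of the credit: £700 × 13,200/30,000 = £308.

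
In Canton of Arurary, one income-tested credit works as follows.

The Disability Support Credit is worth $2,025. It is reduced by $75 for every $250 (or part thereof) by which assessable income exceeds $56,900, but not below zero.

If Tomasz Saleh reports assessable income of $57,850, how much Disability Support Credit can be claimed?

$1,725

Disability Support Credit: income exceeds $56,900 by $950, which is 4 full-or-partial $250 increments; reduction = 4 × $75 = $300, leaving $1,725.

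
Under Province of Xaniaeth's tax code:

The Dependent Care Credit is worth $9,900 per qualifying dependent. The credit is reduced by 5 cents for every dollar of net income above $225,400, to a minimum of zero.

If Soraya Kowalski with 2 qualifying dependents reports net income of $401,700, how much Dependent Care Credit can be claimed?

Dependent Care Credit: base = 2 × $9,900 = $19,800. 5% of the $176,300 excess over $225,400 is $8,815; credit = $19,800 − $8,815 = $10,985.

$10,985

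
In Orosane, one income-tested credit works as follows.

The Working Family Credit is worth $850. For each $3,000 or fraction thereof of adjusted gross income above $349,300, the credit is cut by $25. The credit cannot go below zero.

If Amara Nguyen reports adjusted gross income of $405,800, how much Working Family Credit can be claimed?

$375

Working Family Credit: income exceeds $349,300 by $56,500, which is 19 full-or-partial $3,000 increments; reduction = 19 × $25 = $475, leaving $375.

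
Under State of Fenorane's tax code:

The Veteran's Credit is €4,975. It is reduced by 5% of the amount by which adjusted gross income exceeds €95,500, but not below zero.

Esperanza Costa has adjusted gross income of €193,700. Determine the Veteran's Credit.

€65

Veteran's Credit: 5% of the €98,200 excess over €95,500 is €4,910; credit = €4,975 − €4,910 = €65.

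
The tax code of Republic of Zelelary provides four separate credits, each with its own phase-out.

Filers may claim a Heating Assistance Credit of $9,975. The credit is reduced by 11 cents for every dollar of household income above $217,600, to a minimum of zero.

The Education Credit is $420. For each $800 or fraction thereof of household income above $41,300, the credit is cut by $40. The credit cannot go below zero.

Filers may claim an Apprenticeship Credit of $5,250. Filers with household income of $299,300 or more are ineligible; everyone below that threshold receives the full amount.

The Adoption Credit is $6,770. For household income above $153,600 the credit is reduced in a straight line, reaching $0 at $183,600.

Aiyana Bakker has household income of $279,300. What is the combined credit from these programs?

Heating Assistance Credit: 11% of the $61,700 excess over $217,600 is $6,787; credit = $9,975 − $6,787 = $3,188.
Education Credit: income exceeds $41,300 by $238,000 → 298 increments × $40 = $11,920 ≥ base, so the credit is $0.
Apprenticeship Credit: $279,300 is below the $299,300 cutoff, so the full $5,250 applies.
Adoption Credit: $279,300 is at or above $183,600, so the credit is $0.
Total: $3,188 + $0 + $5,250 + $0 = $8,438.

$8,438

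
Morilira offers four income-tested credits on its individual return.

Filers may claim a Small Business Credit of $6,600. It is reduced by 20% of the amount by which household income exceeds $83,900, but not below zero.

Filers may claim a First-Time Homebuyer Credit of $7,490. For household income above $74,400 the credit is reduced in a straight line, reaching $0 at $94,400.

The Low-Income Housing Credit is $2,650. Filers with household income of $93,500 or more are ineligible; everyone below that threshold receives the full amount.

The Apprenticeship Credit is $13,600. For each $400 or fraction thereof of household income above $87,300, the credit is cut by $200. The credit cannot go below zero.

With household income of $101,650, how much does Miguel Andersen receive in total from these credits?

$9,450

Small Business Credit: 20% of the $17,750 excess over $83,900 is $3,550; credit = $6,600 − $3,550 = $3,050.
First-Time Homebuyer Credit: $101,650 is at or above $94,400, so the credit is $0.
Low-Income Housing Credit: $101,650 meets or exceeds the $93,500 cutoff, so the credit is $0.
Apprenticeship Credit: income exceeds $87,300 by $14,350, which is 36 full-or-partial $400 increments; reduction = 36 × $200 = $7,200, leaving $6,400.
Total: $3,050 + $0 + $0 + $6,400 = $9,450.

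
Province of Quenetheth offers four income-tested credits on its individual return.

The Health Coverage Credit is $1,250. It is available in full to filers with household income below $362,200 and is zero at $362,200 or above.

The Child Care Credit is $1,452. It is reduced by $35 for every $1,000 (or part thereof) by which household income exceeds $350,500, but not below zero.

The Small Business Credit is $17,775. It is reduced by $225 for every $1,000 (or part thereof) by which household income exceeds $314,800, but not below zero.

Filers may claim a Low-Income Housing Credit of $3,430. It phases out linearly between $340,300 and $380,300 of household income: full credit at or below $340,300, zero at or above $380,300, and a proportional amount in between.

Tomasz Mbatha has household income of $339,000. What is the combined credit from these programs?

$18,282

Health Coverage Credit: $339,000 is below the $362,200 cutoff, so the full $1,250 applies.
Child Care Credit: $339,000 is at or below the $350,500 threshold, so the full $1,452 applies.
Small Business Credit: income exceeds $314,800 by $24,200, which is 25 full-or-partial $1,000 increments; reduction = 25 × $225 = $5,625, leaving $12,150.
Low-Income Housing Credit: $339,000 is at or below the $340,300 threshold, so the full $3,430 applies.
Total: $1,250 + $1,452 + $12,150 + $3,430 = $18,282.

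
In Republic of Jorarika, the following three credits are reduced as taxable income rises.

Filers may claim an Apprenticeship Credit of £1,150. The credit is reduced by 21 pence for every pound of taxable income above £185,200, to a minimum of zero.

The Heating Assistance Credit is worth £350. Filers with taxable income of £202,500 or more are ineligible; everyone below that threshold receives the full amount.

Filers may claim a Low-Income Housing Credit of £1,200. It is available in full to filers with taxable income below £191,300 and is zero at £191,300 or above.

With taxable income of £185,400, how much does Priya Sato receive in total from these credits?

Apprenticeship Credit: 21% of the £200 excess over £185,200 is £42; credit = £1,150 − £42 = £1,108.
Heating Assistance Credit: £185,400 is below the £202,500 cutoff, so the full £350 applies.
Low-Income Housing Credit: £185,400 is below the £191,300 cutoff, so the full £1,200 applies.
Total: £1,108 + £350 + £1,200 = £2,658.

£2,658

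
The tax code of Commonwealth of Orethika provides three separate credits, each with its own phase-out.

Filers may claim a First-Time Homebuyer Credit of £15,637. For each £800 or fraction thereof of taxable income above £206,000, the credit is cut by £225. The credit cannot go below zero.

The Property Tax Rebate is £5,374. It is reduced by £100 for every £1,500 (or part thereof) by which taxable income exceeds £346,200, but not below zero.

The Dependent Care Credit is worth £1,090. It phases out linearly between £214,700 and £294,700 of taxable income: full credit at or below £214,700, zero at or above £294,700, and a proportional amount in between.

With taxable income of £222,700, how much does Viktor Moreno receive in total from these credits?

First-Time Homebuyer Credit: income exceeds £206,000 by £16,700, which is 21 full-or-partial £800 increments; reduction = 21 × £225 = £4,725, leaving £10,912.
Property Tax Rebate: £222,700 is at or below the £346,200 threshold, so the full £5,374 applies.
Dependent Care Credit: £222,700 is £8,000 into a £80,000 phase-out range, leaving 72,000/80,000 of the credit: £1,090 × 72,000/80,000 = £981.
Total: £10,912 + £5,374 + £981 = £17,267.

£17,267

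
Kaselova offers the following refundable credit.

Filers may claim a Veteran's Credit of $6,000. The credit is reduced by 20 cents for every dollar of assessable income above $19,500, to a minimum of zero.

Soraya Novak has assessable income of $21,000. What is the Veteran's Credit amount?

$5,700

Veteran's Credit: 20% of the $1,500 excess over $19,500 is $300; credit = $6,000 − $300 = $5,700.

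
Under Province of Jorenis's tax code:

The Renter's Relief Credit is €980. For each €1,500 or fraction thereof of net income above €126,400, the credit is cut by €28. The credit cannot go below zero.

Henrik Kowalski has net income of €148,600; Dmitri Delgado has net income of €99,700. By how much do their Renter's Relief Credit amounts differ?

Henrik (€148,600): Renter's Relief Credit: income exceeds €126,400 by €22,200, which is 15 full-or-partial €1,500 increments; reduction = 15 × €28 = €420, leaving €560.
Dmitri (€99,700): Renter's Relief Credit: €99,700 is at or below the €126,400 threshold, so the full €980 applies.
Difference: |€560 − €980| = €420.

€420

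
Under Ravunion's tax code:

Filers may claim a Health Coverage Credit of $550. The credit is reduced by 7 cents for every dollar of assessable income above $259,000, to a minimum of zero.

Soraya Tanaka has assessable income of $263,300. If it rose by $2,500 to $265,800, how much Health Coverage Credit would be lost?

$175

At $263,300 — 7% of the $4,300 excess over $259,000 is $301; credit = $550 − $301 = $249.
At $265,800 — 7% of the $6,800 excess over $259,000 is $476; credit = $550 − $476 = $74.
Lost: $249 − $74 = $175.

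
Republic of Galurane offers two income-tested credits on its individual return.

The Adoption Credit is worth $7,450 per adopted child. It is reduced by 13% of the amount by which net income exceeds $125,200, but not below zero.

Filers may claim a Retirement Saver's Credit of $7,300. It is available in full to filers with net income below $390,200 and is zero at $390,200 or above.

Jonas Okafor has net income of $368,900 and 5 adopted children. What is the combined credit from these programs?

Adoption Credit: base = 5 × $7,450 = $37,250. 13% of the $243,700 excess over $125,200 is $31,681; credit = $37,250 − $31,681 = $5,569.
Retirement Saver's Credit: $368,900 is below the $390,200 cutoff, so the full $7,300 applies.
Total: $5,569 + $7,300 = $12,869.

$12,869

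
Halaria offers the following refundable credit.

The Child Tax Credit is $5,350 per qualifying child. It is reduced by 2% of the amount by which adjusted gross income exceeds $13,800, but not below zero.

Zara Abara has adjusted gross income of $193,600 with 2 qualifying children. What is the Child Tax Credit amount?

Child Tax Credit: base = 2 × $5,350 = $10,700. 2% of the $179,800 excess over $13,800 is $3,596; credit = $10,700 − $3,596 = $7,104.

$7,104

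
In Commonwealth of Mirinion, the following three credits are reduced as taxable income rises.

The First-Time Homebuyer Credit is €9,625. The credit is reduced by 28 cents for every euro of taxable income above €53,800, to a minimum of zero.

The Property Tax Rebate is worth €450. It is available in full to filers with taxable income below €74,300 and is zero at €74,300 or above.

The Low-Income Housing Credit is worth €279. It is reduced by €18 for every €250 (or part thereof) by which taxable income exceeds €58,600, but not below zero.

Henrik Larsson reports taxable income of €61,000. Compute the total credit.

€8,158

First-Time Homebuyer Credit: 28% of the €7,200 excess over €53,800 is €2,016; credit = €9,625 − €2,016 = €7,609.
Property Tax Rebate: €61,000 is below the €74,300 cutoff, so the full €450 applies.
Low-Income Housing Credit: income exceeds €58,600 by €2,400, which is 10 full-or-partial €250 increments; reduction = 10 × €18 = €180, leaving €99.
Total: €7,609 + €450 + €99 = €8,158.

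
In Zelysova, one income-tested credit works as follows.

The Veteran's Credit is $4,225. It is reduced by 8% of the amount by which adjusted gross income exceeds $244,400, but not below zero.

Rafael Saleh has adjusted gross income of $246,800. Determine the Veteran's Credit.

Veteran's Credit: 8% of the $2,400 excess over $244,400 is $192; credit = $4,225 − $192 = $4,033.

$4,033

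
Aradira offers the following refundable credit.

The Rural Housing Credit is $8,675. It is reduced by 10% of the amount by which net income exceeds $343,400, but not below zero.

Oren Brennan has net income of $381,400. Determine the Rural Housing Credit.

Rural Housing Credit: 10% of the $38,000 excess over $343,400 is $3,800; credit = $8,675 − $3,800 = $4,875.

$4,875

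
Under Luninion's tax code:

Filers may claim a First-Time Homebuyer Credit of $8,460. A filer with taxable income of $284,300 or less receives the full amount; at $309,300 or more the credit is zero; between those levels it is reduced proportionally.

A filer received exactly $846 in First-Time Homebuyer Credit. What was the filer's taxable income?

$846 is 846/8,460 of the full $8,460, so 7,614/8,460 of the $25,000 range has been used: income = $284,300 + $25,000 × 7,614/8,460 = $306,800.

$306,800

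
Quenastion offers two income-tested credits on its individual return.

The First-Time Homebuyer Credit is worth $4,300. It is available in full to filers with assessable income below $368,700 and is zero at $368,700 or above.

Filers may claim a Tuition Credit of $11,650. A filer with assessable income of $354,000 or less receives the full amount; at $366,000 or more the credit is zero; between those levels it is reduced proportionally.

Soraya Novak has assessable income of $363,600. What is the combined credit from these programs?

First-Time Homebuyer Credit: $363,600 is below the $368,700 cutoff, so the full $4,300 applies.
Tuition Credit: $363,600 is $9,600 into a $12,000 phase-out range, leaving 2,400/12,000 of the credit: $11,650 × 2,400/12,000 = $2,330.
Total: $4,300 + $2,330 = $6,630.

$6,630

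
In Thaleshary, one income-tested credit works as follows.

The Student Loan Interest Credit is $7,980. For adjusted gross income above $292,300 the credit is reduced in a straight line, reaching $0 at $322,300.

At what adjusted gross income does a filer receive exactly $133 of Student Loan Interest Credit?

$321,800

$133 is 133/7,980 of the full $7,980, so 7,847/7,980 of the $30,000 range has been used: income = $292,300 + $30,000 × 7,847/7,980 = $321,800.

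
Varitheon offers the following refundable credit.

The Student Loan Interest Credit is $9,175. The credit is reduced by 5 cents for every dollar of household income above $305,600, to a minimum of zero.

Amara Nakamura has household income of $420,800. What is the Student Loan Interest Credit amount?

Student Loan Interest Credit: 5% of the $115,200 excess over $305,600 is $5,760; credit = $9,175 − $5,760 = $3,415.

$3,415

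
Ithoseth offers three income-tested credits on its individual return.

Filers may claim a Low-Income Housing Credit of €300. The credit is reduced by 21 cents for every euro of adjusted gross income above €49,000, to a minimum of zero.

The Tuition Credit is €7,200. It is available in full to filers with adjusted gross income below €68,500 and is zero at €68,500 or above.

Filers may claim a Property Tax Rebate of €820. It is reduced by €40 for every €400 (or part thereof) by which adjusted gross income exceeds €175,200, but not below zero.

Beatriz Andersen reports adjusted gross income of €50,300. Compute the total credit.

Low-Income Housing Credit: 21% of the €1,300 excess over €49,000 is €273; credit = €300 − €273 = €27.
Tuition Credit: €50,300 is below the €68,500 cutoff, so the full €7,200 applies.
Property Tax Rebate: €50,300 is at or below the €175,200 threshold, so the full €820 applies.
Total: €27 + €7,200 + €820 = €8,047.

€8,047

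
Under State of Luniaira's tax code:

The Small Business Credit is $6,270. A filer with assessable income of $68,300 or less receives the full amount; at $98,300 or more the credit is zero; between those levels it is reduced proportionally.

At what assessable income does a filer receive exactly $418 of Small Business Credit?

$96,300

$418 is 418/6,270 of the full $6,270, so 5,852/6,270 of the $30,000 range has been used: income = $68,300 + $30,000 × 5,852/6,270 = $96,300.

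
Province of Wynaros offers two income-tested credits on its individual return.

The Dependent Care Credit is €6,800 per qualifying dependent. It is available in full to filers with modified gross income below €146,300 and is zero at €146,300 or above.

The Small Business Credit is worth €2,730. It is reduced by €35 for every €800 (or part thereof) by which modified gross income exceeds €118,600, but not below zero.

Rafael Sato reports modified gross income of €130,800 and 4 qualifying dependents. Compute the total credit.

€29,370

Dependent Care Credit: base = 4 × €6,800 = €27,200. €130,800 is below the €146,300 cutoff, so the full €27,200 applies.
Small Business Credit: income exceeds €118,600 by €12,200, which is 16 full-or-partial €800 increments; reduction = 16 × €35 = €560, leaving €2,170.
Total: €27,200 + €2,170 = €29,370.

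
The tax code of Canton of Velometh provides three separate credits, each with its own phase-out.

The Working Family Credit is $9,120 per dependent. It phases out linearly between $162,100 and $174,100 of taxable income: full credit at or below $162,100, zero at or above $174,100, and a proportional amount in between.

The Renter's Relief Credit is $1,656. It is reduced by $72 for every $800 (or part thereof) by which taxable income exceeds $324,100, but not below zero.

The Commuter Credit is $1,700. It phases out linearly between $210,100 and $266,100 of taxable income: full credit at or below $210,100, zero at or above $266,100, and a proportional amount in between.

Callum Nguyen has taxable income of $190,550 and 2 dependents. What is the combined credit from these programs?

Working Family Credit: base = 2 × $9,120 = $18,240. $190,550 is at or above $174,100, so the credit is $0.
Renter's Relief Credit: $190,550 is at or below the $324,100 threshold, so the full $1,656 applies.
Commuter Credit: $190,550 is at or below the $210,100 threshold, so the full $1,700 applies.
Total: $0 + $1,656 + $1,700 = $3,356.

$3,356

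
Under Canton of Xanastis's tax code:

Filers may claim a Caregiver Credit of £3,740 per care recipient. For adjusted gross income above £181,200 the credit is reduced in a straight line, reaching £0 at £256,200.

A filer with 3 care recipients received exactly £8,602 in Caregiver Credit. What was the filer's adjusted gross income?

£198,700

Full credit = 3 × £3,740 = £11,220.
£8,602 is 8,602/11,220 of the full £11,220, so 2,618/11,220 of the £75,000 range has been used: income = £181,200 + £75,000 × 2,618/11,220 = £198,700.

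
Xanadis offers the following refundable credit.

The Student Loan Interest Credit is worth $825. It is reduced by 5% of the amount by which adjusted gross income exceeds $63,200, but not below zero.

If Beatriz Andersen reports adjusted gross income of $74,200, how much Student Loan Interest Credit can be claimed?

Student Loan Interest Credit: 5% of the $11,000 excess over $63,200 is $550; credit = $825 − $550 = $275.

$275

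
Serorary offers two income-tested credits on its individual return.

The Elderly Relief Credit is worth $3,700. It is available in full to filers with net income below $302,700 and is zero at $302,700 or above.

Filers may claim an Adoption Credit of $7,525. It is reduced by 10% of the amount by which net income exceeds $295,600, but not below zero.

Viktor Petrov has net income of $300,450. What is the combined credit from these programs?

Elderly Relief Credit: $300,450 is below the $302,700 cutoff, so the full $3,700 applies.
Adoption Credit: 10% of the $4,850 excess over $295,600 is $485; credit = $7,525 − $485 = $7,040.
Total: $3,700 + $7,040 = $10,740.

$10,740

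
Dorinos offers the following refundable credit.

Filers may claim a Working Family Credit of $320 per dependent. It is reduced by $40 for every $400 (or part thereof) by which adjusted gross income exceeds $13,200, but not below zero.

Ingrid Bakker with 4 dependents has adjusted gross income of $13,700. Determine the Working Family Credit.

Working Family Credit: base = 4 × $320 = $1,280. income exceeds $13,200 by $500, which is 2 full-or-partial $400 increments; reduction = 2 × $40 = $80, leaving $1,200.

$1,200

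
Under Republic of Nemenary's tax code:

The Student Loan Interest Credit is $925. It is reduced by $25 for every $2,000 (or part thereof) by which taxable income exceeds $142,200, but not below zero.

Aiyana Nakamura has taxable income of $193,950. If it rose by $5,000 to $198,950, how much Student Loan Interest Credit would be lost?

At $193,950 — income exceeds $142,200 by $51,750, which is 26 full-or-partial $2,000 increments; reduction = 26 × $25 = $650, leaving $275.
At $198,950 — income exceeds $142,200 by $56,750, which is 29 full-or-partial $2,000 increments; reduction = 29 × $25 = $725, leaving $200.
Lost: $275 − $200 = $75.

$75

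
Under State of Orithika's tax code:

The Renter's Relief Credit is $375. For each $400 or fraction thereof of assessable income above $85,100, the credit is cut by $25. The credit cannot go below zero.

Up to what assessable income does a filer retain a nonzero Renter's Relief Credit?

After 14 increments the reduction is 14 × $25 = $350, leaving $25; one more increment wipes it out. Increment 14 ends at excess 14 × $400 = $5,600, so the highest qualifying income is $85,100 + $5,600 = $90,700.

$90,700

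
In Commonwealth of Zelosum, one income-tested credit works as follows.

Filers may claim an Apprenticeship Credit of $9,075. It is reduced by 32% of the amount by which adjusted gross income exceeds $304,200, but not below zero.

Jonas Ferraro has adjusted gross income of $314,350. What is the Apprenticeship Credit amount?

Apprenticeship Credit: 32% of the $10,150 excess over $304,200 is $3,248; credit = $9,075 − $3,248 = $5,827.

$5,827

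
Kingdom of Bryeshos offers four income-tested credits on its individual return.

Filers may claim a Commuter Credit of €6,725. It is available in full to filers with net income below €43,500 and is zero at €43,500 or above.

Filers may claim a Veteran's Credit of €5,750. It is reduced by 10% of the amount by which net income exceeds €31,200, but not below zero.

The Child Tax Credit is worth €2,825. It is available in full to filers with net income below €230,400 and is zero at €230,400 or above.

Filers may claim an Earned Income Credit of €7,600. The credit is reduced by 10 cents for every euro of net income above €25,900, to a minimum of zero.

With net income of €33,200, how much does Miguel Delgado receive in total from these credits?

Commuter Credit: €33,200 is below the €43,500 cutoff, so the full €6,725 applies.
Veteran's Credit: 10% of the €2,000 excess over €31,200 is €200; credit = €5,750 − €200 = €5,550.
Child Tax Credit: €33,200 is below the €230,400 cutoff, so the full €2,825 applies.
Earned Income Credit: 10% of the €7,300 excess over €25,900 is €730; credit = €7,600 − €730 = €6,870.
Total: €6,725 + €5,550 + €2,825 + €6,870 = €21,970.

€21,970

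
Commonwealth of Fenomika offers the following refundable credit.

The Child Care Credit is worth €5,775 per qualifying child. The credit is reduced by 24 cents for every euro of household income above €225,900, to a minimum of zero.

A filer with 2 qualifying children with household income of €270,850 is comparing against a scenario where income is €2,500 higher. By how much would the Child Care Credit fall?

At €270,850 — base = 2 × €5,775 = €11,550. 24% of the €44,950 excess over €225,900 is €10,788; credit = €11,550 − €10,788 = €762.
At €273,350 — base = 2 × €5,775 = €11,550. 24% of the €47,450 excess over €225,900 is €11,388; credit = €11,550 − €11,388 = €162.
Lost: €762 − €162 = €600.

€600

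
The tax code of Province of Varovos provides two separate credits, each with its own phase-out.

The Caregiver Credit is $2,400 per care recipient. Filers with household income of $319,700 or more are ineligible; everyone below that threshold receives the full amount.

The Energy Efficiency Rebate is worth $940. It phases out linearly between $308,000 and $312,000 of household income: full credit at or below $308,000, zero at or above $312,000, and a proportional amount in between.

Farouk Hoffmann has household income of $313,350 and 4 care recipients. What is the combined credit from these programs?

Caregiver Credit: base = 4 × $2,400 = $9,600. $313,350 is below the $319,700 cutoff, so the full $9,600 applies.
Energy Efficiency Rebate: $313,350 is at or above $312,000, so the credit is $0.
Total: $9,600 + $0 = $9,600.

$9,600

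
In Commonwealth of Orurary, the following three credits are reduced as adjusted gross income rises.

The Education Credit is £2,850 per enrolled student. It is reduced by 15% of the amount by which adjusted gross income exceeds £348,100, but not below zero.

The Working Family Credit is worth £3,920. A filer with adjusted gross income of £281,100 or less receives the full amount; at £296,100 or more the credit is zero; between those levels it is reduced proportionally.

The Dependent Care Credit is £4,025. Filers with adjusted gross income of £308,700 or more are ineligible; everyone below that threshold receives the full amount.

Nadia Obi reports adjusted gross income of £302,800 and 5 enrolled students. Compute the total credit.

£18,275

Education Credit: base = 5 × £2,850 = £14,250. £302,800 is at or below the £348,100 threshold, so the full £14,250 applies.
Working Family Credit: £302,800 is at or above £296,100, so the credit is £0.
Dependent Care Credit: £302,800 is below the £308,700 cutoff, so the full £4,025 applies.
Total: £14,250 + £0 + £4,025 = £18,275.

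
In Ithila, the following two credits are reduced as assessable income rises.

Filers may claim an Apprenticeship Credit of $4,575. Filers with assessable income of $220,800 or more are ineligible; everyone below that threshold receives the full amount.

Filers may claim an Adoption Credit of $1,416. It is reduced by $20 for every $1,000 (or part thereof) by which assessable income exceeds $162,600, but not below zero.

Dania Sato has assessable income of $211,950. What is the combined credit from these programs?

Apprenticeship Credit: $211,950 is below the $220,800 cutoff, so the full $4,575 applies.
Adoption Credit: income exceeds $162,600 by $49,350, which is 50 full-or-partial $1,000 increments; reduction = 50 × $20 = $1,000, leaving $416.
Total: $4,575 + $416 = $4,991.

$4,991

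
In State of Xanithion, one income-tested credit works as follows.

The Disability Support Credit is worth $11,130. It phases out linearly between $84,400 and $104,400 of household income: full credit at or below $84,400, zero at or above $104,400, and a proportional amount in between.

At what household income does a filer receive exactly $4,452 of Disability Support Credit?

$4,452 is 4,452/11,130 of the full $11,130, so 6,678/11,130 of the $20,000 range has been used: income = $84,400 + $20,000 × 6,678/11,130 = $96,400.

$96,400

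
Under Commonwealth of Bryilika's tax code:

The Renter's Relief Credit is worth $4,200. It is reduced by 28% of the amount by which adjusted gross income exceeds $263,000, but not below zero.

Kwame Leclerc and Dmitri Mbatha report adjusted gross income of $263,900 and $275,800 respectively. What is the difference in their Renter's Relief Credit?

Kwame ($263,900): Renter's Relief Credit: 28% of the $900 excess over $263,000 is $252; credit = $4,200 − $252 = $3,948.
Dmitri ($275,800): Renter's Relief Credit: 28% of the $12,800 excess over $263,000 is $3,584; credit = $4,200 − $3,584 = $616.
Difference: |$3,948 − $616| = $3,332.

$3,332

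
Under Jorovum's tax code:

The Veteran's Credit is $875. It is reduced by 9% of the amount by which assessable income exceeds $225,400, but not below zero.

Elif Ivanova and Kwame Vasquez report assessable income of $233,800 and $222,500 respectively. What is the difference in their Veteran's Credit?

$756

Elif ($233,800): Veteran's Credit: 9% of the $8,400 excess over $225,400 is $756; credit = $875 − $756 = $119.
Kwame ($222,500): Veteran's Credit: $222,500 is at or below the $225,400 threshold, so the full $875 applies.
Difference: |$119 − $875| = $756.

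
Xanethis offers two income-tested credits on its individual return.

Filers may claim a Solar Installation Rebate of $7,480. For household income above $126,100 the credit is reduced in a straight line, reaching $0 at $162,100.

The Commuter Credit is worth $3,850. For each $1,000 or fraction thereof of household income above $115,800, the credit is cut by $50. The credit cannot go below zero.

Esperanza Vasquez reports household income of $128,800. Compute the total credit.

Solar Installation Rebate: $128,800 is $2,700 into a $36,000 phase-out range, leaving 33,300/36,000 of the credit: $7,480 × 33,300/36,000 = $6,919.
Commuter Credit: income exceeds $115,800 by $13,000, which is 13 full-or-partial $1,000 increments; reduction = 13 × $50 = $650, leaving $3,200.
Total: $6,919 + $3,200 = $10,119.

$10,119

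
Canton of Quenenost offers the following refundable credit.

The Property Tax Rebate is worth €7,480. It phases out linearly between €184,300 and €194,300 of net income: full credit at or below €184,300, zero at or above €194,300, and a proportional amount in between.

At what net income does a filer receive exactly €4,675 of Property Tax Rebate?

€188,050

€4,675 is 4,675/7,480 of the full €7,480, so 2,805/7,480 of the €10,000 range has been used: income = €184,300 + €10,000 × 2,805/7,480 = €188,050.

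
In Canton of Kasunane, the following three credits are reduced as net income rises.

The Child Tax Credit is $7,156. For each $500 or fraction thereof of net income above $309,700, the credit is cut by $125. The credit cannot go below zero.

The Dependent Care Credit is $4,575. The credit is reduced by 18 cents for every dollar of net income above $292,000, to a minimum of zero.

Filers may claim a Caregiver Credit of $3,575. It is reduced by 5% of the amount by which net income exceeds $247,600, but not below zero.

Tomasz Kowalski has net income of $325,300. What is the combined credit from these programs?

$3,156

Child Tax Credit: income exceeds $309,700 by $15,600, which is 32 full-or-partial $500 increments; reduction = 32 × $125 = $4,000, leaving $3,156.
Dependent Care Credit: 18% of the $33,300 excess over $292,000 is $5,994 ≥ base, so the credit is $0.
Caregiver Credit: 5% of the $77,700 excess over $247,600 is $3,885 ≥ base, so the credit is $0.
Total: $3,156 + $0 + $0 = $3,156.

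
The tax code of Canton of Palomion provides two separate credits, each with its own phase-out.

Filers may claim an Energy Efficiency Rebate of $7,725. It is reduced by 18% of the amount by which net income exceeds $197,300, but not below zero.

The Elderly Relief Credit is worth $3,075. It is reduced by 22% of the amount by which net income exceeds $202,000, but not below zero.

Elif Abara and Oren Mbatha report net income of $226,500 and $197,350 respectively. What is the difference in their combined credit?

$8,322

Elif ($226,500): Energy Efficiency Rebate: 18% of the $29,200 excess over $197,300 is $5,256; credit = $7,725 − $5,256 = $2,469. Elderly Relief Credit: 22% of the $24,500 excess over $202,000 is $5,390 ≥ base, so the credit is $0. total $2,469 + $0 = $2,469
Oren ($197,350): Energy Efficiency Rebate: 18% of the $50 excess over $197,300 is $9; credit = $7,725 − $9 = $7,716. Elderly Relief Credit: $197,350 is at or below the $202,000 threshold, so the full $3,075 applies. total $7,716 + $3,075 = $10,791
Difference: |$2,469 − $10,791| = $8,322.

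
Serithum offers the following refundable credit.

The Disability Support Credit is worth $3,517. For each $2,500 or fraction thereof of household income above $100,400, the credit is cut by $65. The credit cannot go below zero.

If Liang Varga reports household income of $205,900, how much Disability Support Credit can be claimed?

Disability Support Credit: income exceeds $100,400 by $105,500, which is 43 full-or-partial $2,500 increments; reduction = 43 × $65 = $2,795, leaving $722.

$722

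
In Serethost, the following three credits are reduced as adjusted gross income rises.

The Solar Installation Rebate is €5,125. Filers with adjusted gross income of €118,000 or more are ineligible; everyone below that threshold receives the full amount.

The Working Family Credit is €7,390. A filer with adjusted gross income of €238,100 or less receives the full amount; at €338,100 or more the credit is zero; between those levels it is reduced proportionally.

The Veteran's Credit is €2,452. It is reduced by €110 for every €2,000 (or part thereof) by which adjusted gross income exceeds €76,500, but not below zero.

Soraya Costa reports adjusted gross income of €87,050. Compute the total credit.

Solar Installation Rebate: €87,050 is below the €118,000 cutoff, so the full €5,125 applies.
Working Family Credit: €87,050 is at or below the €238,100 threshold, so the full €7,390 applies.
Veteran's Credit: income exceeds €76,500 by €10,550, which is 6 full-or-partial €2,000 increments; reduction = 6 × €110 = €660, leaving €1,792.
Total: €5,125 + €7,390 + €1,792 = €14,307.

€14,307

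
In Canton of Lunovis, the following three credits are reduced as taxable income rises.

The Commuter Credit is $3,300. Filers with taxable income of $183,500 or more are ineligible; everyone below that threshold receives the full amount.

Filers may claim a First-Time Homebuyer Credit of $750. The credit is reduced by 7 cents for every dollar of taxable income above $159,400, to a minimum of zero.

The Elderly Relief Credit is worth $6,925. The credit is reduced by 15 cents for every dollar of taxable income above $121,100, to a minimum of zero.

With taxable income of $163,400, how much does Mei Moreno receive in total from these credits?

$4,350

Commuter Credit: $163,400 is below the $183,500 cutoff, so the full $3,300 applies.
First-Time Homebuyer Credit: 7% of the $4,000 excess over $159,400 is $280; credit = $750 − $280 = $470.
Elderly Relief Credit: 15% of the $42,300 excess over $121,100 is $6,345; credit = $6,925 − $6,345 = $580.
Total: $3,300 + $470 + $580 = $4,350.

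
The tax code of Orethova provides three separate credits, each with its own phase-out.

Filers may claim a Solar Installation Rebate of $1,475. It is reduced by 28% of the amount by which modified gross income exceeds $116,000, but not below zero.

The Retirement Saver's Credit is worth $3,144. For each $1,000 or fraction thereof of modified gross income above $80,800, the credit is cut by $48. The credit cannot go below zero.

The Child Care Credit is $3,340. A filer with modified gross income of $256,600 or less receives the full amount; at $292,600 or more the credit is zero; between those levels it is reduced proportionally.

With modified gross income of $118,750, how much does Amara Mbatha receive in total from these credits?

$5,365

Solar Installation Rebate: 28% of the $2,750 excess over $116,000 is $770; credit = $1,475 − $770 = $705.
Retirement Saver's Credit: income exceeds $80,800 by $37,950, which is 38 full-or-partial $1,000 increments; reduction = 38 × $48 = $1,824, leaving $1,320.
Child Care Credit: $118,750 is at or below the $256,600 threshold, so the full $3,340 applies.
Total: $705 + $1,320 + $3,340 = $5,365.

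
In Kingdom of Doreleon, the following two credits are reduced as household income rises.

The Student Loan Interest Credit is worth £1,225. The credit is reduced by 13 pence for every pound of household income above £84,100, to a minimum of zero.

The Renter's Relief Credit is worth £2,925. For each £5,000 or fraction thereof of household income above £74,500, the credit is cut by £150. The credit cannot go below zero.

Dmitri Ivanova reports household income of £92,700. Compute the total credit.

£2,432

Student Loan Interest Credit: 13% of the £8,600 excess over £84,100 is £1,118; credit = £1,225 − £1,118 = £107.
Renter's Relief Credit: income exceeds £74,500 by £18,200, which is 4 full-or-partial £5,000 increments; reduction = 4 × £150 = £600, leaving £2,325.
Total: £107 + £2,325 = £2,432.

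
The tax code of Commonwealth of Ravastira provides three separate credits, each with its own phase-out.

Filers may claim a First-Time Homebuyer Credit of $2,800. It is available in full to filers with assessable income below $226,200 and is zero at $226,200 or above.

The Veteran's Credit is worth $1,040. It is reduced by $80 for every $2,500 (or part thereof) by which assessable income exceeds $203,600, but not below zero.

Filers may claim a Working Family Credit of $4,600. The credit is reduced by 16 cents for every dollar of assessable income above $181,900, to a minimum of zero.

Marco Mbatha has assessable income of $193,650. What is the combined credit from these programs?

First-Time Homebuyer Credit: $193,650 is below the $226,200 cutoff, so the full $2,800 applies.
Veteran's Credit: $193,650 is at or below the $203,600 threshold, so the full $1,040 applies.
Working Family Credit: 16% of the $11,750 excess over $181,900 is $1,880; credit = $4,600 − $1,880 = $2,720.
Total: $2,800 + $1,040 + $2,720 = $6,560.

$6,560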